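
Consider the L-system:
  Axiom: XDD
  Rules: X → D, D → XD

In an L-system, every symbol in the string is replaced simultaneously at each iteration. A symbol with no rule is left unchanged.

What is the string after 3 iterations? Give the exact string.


Answer: DXDXDDXDXDDXD

Derivation:
Step 0: XDD
Step 1: DXDXD
Step 2: XDDXDDXD
Step 3: DXDXDDXDXDDXD


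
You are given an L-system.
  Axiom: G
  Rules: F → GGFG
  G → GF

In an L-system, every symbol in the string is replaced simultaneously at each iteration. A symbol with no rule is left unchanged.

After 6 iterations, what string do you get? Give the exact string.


Step 0: G
Step 1: GF
Step 2: GFGGFG
Step 3: GFGGFGGFGFGGFGGF
Step 4: GFGGFGGFGFGGFGGFGFGGFGGFGGFGGFGFGGFGGFGFGGFG
Step 5: GFGGFGGFGFGGFGGFGFGGFGGFGGFGGFGFGGFGGFGFGGFGGFGGFGGFGFGGFGGFGFGGFGGFGFGGFGGFGFGGFGGFGGFGGFGFGGFGGFGFGGFGGFGGFGGFGFGGFGGF
Step 6: GFGGFGGFGFGGFGGFGFGGFGGFGGFGGFGFGGFGGFGFGGFGGFGGFGGFGFGGFGGFGFGGFGGFGFGGFGGFGFGGFGGFGGFGGFGFGGFGGFGFGGFGGFGGFGGFGFGGFGGFGFGGFGGFGFGGFGGFGFGGFGGFGGFGGFGFGGFGGFGFGGFGGFGGFGGFGFGGFGGFGFGGFGGFGGFGGFGFGGFGGFGFGGFGGFGGFGGFGFGGFGGFGFGGFGGFGFGGFGGFGFGGFGGFGGFGGFGFGGFGGFGFGGFGGFGGFGGFGFGGFGGFGFGGFGGFGFGGFGGFGFGGFGGFGGFGGFGFGGFGGFGFGGFG

Answer: GFGGFGGFGFGGFGGFGFGGFGGFGGFGGFGFGGFGGFGFGGFGGFGGFGGFGFGGFGGFGFGGFGGFGFGGFGGFGFGGFGGFGGFGGFGFGGFGGFGFGGFGGFGGFGGFGFGGFGGFGFGGFGGFGFGGFGGFGFGGFGGFGGFGGFGFGGFGGFGFGGFGGFGGFGGFGFGGFGGFGFGGFGGFGGFGGFGFGGFGGFGFGGFGGFGGFGGFGFGGFGGFGFGGFGGFGFGGFGGFGFGGFGGFGGFGGFGFGGFGGFGFGGFGGFGGFGGFGFGGFGGFGFGGFGGFGFGGFGGFGFGGFGGFGGFGGFGFGGFGGFGFGGFG


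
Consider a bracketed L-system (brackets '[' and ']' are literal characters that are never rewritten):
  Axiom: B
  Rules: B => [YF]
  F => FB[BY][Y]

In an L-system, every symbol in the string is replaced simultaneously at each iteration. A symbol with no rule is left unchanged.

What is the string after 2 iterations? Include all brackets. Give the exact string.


Step 0: B
Step 1: [YF]
Step 2: [YFB[BY][Y]]

Answer: [YFB[BY][Y]]


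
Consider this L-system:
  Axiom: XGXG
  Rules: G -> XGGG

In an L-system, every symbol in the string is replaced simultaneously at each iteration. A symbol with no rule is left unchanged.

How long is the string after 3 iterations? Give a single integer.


Step 0: length = 4
Step 1: length = 10
Step 2: length = 28
Step 3: length = 82

Answer: 82


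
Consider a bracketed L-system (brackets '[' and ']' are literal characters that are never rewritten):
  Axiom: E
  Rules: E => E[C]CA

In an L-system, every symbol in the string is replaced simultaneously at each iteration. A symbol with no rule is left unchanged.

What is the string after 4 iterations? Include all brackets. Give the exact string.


Answer: E[C]CA[C]CA[C]CA[C]CA

Derivation:
Step 0: E
Step 1: E[C]CA
Step 2: E[C]CA[C]CA
Step 3: E[C]CA[C]CA[C]CA
Step 4: E[C]CA[C]CA[C]CA[C]CA


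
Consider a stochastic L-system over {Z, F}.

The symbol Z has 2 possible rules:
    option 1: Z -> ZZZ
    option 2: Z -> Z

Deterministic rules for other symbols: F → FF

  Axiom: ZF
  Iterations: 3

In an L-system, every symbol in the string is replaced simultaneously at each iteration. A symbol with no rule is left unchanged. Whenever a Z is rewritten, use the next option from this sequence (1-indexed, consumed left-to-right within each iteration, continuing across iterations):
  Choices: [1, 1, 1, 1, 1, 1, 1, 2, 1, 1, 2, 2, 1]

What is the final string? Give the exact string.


Step 0: ZF
Step 1: ZZZFF  (used choices [1])
Step 2: ZZZZZZZZZFFFF  (used choices [1, 1, 1])
Step 3: ZZZZZZZZZZZZZZZZZZZZZFFFFFFFF  (used choices [1, 1, 1, 2, 1, 1, 2, 2, 1])

Answer: ZZZZZZZZZZZZZZZZZZZZZFFFFFFFF


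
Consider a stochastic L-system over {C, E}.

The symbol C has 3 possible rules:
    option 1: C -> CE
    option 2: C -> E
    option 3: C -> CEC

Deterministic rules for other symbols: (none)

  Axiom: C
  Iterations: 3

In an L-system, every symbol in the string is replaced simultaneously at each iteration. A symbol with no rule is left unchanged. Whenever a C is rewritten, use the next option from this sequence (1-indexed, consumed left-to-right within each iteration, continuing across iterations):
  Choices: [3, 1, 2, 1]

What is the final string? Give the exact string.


Answer: CEEEE

Derivation:
Step 0: C
Step 1: CEC  (used choices [3])
Step 2: CEEE  (used choices [1, 2])
Step 3: CEEEE  (used choices [1])


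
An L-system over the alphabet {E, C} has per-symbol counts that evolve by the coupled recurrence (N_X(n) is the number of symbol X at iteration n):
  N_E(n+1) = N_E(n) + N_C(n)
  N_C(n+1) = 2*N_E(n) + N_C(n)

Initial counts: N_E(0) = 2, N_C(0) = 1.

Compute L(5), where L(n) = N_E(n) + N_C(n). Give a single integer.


Answer: 268

Derivation:
Step 0: N_E=2, N_C=1, L=3
Step 1: N_E=3, N_C=5, L=8
Step 2: N_E=8, N_C=11, L=19
Step 3: N_E=19, N_C=27, L=46
Step 4: N_E=46, N_C=65, L=111
Step 5: N_E=111, N_C=157, L=268


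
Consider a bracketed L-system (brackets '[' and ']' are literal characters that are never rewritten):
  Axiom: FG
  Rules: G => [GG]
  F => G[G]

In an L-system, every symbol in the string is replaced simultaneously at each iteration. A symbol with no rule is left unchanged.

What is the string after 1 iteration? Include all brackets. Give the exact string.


Answer: G[G][GG]

Derivation:
Step 0: FG
Step 1: G[G][GG]


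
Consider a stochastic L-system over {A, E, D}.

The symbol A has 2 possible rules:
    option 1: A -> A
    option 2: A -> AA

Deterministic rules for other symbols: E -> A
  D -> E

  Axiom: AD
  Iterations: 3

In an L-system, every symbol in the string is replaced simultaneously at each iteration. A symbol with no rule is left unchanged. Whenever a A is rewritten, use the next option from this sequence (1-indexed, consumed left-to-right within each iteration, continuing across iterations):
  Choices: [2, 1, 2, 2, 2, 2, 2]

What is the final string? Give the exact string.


Answer: AAAAAAAA

Derivation:
Step 0: AD
Step 1: AAE  (used choices [2])
Step 2: AAAA  (used choices [1, 2])
Step 3: AAAAAAAA  (used choices [2, 2, 2, 2])


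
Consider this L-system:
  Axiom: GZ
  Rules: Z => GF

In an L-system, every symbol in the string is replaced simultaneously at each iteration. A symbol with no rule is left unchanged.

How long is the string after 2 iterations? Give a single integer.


Step 0: length = 2
Step 1: length = 3
Step 2: length = 3

Answer: 3


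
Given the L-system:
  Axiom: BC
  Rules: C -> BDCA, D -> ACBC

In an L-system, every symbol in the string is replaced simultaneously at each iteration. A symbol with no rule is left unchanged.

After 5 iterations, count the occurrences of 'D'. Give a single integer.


Step 0: BC  (0 'D')
Step 1: BBDCA  (1 'D')
Step 2: BBACBCBDCAA  (1 'D')
Step 3: BBABDCABBDCABACBCBDCAAA  (3 'D')
Step 4: BBABACBCBDCAABBACBCBDCAABABDCABBDCABACBCBDCAAAA  (5 'D')
Step 5: BBABABDCABBDCABACBCBDCAAABBABDCABBDCABACBCBDCAAABABACBCBDCAABBACBCBDCAABABDCABBDCABACBCBDCAAAAA  (11 'D')

Answer: 11


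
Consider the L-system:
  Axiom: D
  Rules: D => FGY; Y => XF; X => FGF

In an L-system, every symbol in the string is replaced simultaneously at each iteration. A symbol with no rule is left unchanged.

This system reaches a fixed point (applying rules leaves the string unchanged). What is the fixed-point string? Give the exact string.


Step 0: D
Step 1: FGY
Step 2: FGXF
Step 3: FGFGFF
Step 4: FGFGFF  (unchanged — fixed point at step 3)

Answer: FGFGFF


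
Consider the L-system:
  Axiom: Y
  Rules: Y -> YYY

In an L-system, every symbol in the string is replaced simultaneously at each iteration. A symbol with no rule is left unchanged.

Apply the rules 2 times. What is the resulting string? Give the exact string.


Step 0: Y
Step 1: YYY
Step 2: YYYYYYYYY

Answer: YYYYYYYYY


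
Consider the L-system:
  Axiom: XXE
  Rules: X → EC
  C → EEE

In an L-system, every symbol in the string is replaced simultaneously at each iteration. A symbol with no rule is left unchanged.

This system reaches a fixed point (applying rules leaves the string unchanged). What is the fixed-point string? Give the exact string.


Step 0: XXE
Step 1: ECECE
Step 2: EEEEEEEEE
Step 3: EEEEEEEEE  (unchanged — fixed point at step 2)

Answer: EEEEEEEEE


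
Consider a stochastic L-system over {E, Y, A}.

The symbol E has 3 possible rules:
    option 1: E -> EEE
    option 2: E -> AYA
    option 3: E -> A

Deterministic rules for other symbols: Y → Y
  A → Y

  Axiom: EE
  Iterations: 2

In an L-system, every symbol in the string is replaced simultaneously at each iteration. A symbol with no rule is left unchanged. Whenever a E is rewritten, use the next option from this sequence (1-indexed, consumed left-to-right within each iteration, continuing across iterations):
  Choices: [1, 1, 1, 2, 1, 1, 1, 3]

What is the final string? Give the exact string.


Step 0: EE
Step 1: EEEEEE  (used choices [1, 1])
Step 2: EEEAYAEEEEEEEEEA  (used choices [1, 2, 1, 1, 1, 3])

Answer: EEEAYAEEEEEEEEEA


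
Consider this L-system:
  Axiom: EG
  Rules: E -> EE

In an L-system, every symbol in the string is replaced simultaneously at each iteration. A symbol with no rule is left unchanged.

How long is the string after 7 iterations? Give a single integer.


Answer: 129

Derivation:
Step 0: length = 2
Step 1: length = 3
Step 2: length = 5
Step 3: length = 9
Step 4: length = 17
Step 5: length = 33
Step 6: length = 65
Step 7: length = 129


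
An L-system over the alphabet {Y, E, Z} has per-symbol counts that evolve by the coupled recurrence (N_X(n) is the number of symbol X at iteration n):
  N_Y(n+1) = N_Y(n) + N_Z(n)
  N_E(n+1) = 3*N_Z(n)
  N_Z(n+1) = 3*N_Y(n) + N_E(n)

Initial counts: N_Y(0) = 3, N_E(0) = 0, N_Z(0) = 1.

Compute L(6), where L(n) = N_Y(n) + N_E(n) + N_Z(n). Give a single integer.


Answer: 3199

Derivation:
Step 0: N_Y=3, N_E=0, N_Z=1, L=4
Step 1: N_Y=4, N_E=3, N_Z=9, L=16
Step 2: N_Y=13, N_E=27, N_Z=15, L=55
Step 3: N_Y=28, N_E=45, N_Z=66, L=139
Step 4: N_Y=94, N_E=198, N_Z=129, L=421
Step 5: N_Y=223, N_E=387, N_Z=480, L=1090
Step 6: N_Y=703, N_E=1440, N_Z=1056, L=3199


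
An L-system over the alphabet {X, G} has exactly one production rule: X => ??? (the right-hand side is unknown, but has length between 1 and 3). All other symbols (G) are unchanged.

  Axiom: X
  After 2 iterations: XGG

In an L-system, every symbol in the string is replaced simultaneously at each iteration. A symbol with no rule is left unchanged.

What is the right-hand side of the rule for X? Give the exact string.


Answer: XG

Derivation:
Trying X => XG:
  Step 0: X
  Step 1: XG
  Step 2: XGG
Matches the given result.


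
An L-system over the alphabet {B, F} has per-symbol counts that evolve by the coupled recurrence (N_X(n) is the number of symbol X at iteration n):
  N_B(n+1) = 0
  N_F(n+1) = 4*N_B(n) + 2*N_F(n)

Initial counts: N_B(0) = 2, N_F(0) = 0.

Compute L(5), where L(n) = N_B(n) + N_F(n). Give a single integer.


Answer: 128

Derivation:
Step 0: N_B=2, N_F=0, L=2
Step 1: N_B=0, N_F=8, L=8
Step 2: N_B=0, N_F=16, L=16
Step 3: N_B=0, N_F=32, L=32
Step 4: N_B=0, N_F=64, L=64
Step 5: N_B=0, N_F=128, L=128


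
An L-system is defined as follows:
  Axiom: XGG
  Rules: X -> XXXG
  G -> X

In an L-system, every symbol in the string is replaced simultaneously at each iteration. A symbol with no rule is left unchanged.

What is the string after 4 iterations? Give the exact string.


Answer: XXXGXXXGXXXGXXXXGXXXGXXXGXXXXGXXXGXXXGXXXXGXXXGXXXGXXXGXXXXGXXXGXXXGXXXXGXXXGXXXGXXXXGXXXGXXXGXXXGXXXXGXXXGXXXGXXXXGXXXGXXXGXXXXGXXXGXXXGXXXGXXXXGXXXGXXXGXXXXGXXXGXXXGXXXXGXXXGXXXGXXXXGXXXGXXXGXXXGXXXXGXXXGXXXGXXXXGXXXGXXXGXXXXG

Derivation:
Step 0: XGG
Step 1: XXXGXX
Step 2: XXXGXXXGXXXGXXXXGXXXG
Step 3: XXXGXXXGXXXGXXXXGXXXGXXXGXXXXGXXXGXXXGXXXXGXXXGXXXGXXXGXXXXGXXXGXXXGX
Step 4: XXXGXXXGXXXGXXXXGXXXGXXXGXXXXGXXXGXXXGXXXXGXXXGXXXGXXXGXXXXGXXXGXXXGXXXXGXXXGXXXGXXXXGXXXGXXXGXXXGXXXXGXXXGXXXGXXXXGXXXGXXXGXXXXGXXXGXXXGXXXGXXXXGXXXGXXXGXXXXGXXXGXXXGXXXXGXXXGXXXGXXXXGXXXGXXXGXXXGXXXXGXXXGXXXGXXXXGXXXGXXXGXXXXG


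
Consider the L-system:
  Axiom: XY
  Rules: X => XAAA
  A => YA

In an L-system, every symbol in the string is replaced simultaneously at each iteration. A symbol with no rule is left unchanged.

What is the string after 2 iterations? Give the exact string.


Answer: XAAAYAYAYAY

Derivation:
Step 0: XY
Step 1: XAAAY
Step 2: XAAAYAYAYAY


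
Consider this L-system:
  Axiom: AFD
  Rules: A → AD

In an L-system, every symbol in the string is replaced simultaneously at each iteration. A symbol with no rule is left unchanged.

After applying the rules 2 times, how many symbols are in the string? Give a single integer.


Answer: 5

Derivation:
Step 0: length = 3
Step 1: length = 4
Step 2: length = 5


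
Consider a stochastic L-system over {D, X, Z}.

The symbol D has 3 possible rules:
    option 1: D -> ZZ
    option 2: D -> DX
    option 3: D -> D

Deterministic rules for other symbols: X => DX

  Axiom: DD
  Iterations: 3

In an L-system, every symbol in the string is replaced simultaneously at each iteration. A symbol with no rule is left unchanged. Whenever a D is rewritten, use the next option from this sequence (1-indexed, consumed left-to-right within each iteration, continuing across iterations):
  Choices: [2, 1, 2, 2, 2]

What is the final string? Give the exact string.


Answer: DXDXDXDXZZ

Derivation:
Step 0: DD
Step 1: DXZZ  (used choices [2, 1])
Step 2: DXDXZZ  (used choices [2])
Step 3: DXDXDXDXZZ  (used choices [2, 2])


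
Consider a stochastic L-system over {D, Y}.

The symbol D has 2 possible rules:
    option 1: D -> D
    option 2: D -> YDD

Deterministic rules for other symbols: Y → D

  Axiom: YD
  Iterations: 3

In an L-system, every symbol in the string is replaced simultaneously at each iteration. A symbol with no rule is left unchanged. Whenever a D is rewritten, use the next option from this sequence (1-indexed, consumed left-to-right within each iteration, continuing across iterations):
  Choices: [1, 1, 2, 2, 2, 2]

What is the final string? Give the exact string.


Answer: YDDDYDDYDD

Derivation:
Step 0: YD
Step 1: DD  (used choices [1])
Step 2: DYDD  (used choices [1, 2])
Step 3: YDDDYDDYDD  (used choices [2, 2, 2])


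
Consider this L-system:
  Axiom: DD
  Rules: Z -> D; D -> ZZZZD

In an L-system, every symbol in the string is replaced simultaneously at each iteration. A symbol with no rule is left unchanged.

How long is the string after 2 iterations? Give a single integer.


Answer: 18

Derivation:
Step 0: length = 2
Step 1: length = 10
Step 2: length = 18


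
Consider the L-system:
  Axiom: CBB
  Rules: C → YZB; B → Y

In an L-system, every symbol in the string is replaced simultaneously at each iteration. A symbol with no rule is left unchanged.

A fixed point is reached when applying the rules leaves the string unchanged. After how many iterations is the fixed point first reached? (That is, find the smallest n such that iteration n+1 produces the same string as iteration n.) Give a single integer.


Step 0: CBB
Step 1: YZBYY
Step 2: YZYYY
Step 3: YZYYY  (unchanged — fixed point at step 2)

Answer: 2


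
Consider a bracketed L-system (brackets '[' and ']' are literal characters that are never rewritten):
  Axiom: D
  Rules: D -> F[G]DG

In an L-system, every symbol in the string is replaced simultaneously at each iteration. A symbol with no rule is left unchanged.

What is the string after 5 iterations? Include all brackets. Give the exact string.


Step 0: D
Step 1: F[G]DG
Step 2: F[G]F[G]DGG
Step 3: F[G]F[G]F[G]DGGG
Step 4: F[G]F[G]F[G]F[G]DGGGG
Step 5: F[G]F[G]F[G]F[G]F[G]DGGGGG

Answer: F[G]F[G]F[G]F[G]F[G]DGGGGG


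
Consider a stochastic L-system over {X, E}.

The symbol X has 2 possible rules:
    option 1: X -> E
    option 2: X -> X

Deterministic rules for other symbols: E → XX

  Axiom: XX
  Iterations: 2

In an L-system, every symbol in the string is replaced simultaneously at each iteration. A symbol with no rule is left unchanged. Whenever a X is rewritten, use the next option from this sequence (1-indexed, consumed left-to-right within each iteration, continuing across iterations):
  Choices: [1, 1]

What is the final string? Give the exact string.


Answer: XXXX

Derivation:
Step 0: XX
Step 1: EE  (used choices [1, 1])
Step 2: XXXX  (used choices [])


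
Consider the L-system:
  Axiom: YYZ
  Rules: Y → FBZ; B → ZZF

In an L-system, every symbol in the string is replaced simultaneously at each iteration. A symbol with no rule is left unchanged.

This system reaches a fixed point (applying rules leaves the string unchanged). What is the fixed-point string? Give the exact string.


Step 0: YYZ
Step 1: FBZFBZZ
Step 2: FZZFZFZZFZZ
Step 3: FZZFZFZZFZZ  (unchanged — fixed point at step 2)

Answer: FZZFZFZZFZZ


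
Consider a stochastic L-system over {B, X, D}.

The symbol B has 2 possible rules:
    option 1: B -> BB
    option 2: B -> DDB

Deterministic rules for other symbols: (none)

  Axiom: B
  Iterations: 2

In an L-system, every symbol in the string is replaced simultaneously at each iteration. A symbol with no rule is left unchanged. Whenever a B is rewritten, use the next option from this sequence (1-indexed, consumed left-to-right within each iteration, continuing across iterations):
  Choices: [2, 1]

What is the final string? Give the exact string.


Step 0: B
Step 1: DDB  (used choices [2])
Step 2: DDBB  (used choices [1])

Answer: DDBB


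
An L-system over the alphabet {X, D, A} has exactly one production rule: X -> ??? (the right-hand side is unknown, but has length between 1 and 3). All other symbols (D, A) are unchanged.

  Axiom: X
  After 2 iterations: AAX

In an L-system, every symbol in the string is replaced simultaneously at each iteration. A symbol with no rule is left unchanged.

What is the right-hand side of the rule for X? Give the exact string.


Answer: AX

Derivation:
Trying X -> AX:
  Step 0: X
  Step 1: AX
  Step 2: AAX
Matches the given result.


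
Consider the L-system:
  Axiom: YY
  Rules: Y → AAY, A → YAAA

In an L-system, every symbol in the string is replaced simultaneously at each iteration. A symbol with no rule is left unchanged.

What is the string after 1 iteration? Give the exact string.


Answer: AAYAAY

Derivation:
Step 0: YY
Step 1: AAYAAY


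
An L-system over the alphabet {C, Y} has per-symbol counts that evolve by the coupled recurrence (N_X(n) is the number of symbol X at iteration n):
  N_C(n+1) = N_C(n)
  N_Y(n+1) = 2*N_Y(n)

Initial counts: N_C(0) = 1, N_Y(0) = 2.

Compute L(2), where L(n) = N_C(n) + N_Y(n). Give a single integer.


Answer: 9

Derivation:
Step 0: N_C=1, N_Y=2, L=3
Step 1: N_C=1, N_Y=4, L=5
Step 2: N_C=1, N_Y=8, L=9


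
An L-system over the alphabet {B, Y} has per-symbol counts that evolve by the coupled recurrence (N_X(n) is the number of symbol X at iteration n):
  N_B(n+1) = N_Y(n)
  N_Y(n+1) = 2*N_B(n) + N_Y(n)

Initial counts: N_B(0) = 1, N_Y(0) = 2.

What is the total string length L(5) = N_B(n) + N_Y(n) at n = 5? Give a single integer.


Step 0: N_B=1, N_Y=2, L=3
Step 1: N_B=2, N_Y=4, L=6
Step 2: N_B=4, N_Y=8, L=12
Step 3: N_B=8, N_Y=16, L=24
Step 4: N_B=16, N_Y=32, L=48
Step 5: N_B=32, N_Y=64, L=96

Answer: 96


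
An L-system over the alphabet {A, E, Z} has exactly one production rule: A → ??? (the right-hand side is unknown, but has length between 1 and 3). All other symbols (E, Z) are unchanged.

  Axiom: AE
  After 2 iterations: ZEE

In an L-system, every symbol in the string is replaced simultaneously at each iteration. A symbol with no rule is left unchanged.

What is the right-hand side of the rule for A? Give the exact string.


Trying A → ZE:
  Step 0: AE
  Step 1: ZEE
  Step 2: ZEE
Matches the given result.

Answer: ZE


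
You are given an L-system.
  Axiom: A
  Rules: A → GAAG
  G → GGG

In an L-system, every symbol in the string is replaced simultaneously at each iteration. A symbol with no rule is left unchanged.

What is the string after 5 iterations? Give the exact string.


Step 0: A
Step 1: GAAG
Step 2: GGGGAAGGAAGGGG
Step 3: GGGGGGGGGGGGGAAGGAAGGGGGGGGAAGGAAGGGGGGGGGGGGG
Step 4: GGGGGGGGGGGGGGGGGGGGGGGGGGGGGGGGGGGGGGGGAAGGAAGGGGGGGGAAGGAAGGGGGGGGGGGGGGGGGGGGGGGGGGAAGGAAGGGGGGGGAAGGAAGGGGGGGGGGGGGGGGGGGGGGGGGGGGGGGGGGGGGGGG
Step 5: GGGGGGGGGGGGGGGGGGGGGGGGGGGGGGGGGGGGGGGGGGGGGGGGGGGGGGGGGGGGGGGGGGGGGGGGGGGGGGGGGGGGGGGGGGGGGGGGGGGGGGGGGGGGGGGGGGGGGGGGGAAGGAAGGGGGGGGAAGGAAGGGGGGGGGGGGGGGGGGGGGGGGGGAAGGAAGGGGGGGGAAGGAAGGGGGGGGGGGGGGGGGGGGGGGGGGGGGGGGGGGGGGGGGGGGGGGGGGGGGGGGGGGGGGGGGGGGGGGGGGGGGGGGAAGGAAGGGGGGGGAAGGAAGGGGGGGGGGGGGGGGGGGGGGGGGGAAGGAAGGGGGGGGAAGGAAGGGGGGGGGGGGGGGGGGGGGGGGGGGGGGGGGGGGGGGGGGGGGGGGGGGGGGGGGGGGGGGGGGGGGGGGGGGGGGGGGGGGGGGGGGGGGGGGGGGGGGGGGGGGGGGGGGGGGGGGG

Answer: GGGGGGGGGGGGGGGGGGGGGGGGGGGGGGGGGGGGGGGGGGGGGGGGGGGGGGGGGGGGGGGGGGGGGGGGGGGGGGGGGGGGGGGGGGGGGGGGGGGGGGGGGGGGGGGGGGGGGGGGGAAGGAAGGGGGGGGAAGGAAGGGGGGGGGGGGGGGGGGGGGGGGGGAAGGAAGGGGGGGGAAGGAAGGGGGGGGGGGGGGGGGGGGGGGGGGGGGGGGGGGGGGGGGGGGGGGGGGGGGGGGGGGGGGGGGGGGGGGGGGGGGGGGAAGGAAGGGGGGGGAAGGAAGGGGGGGGGGGGGGGGGGGGGGGGGGAAGGAAGGGGGGGGAAGGAAGGGGGGGGGGGGGGGGGGGGGGGGGGGGGGGGGGGGGGGGGGGGGGGGGGGGGGGGGGGGGGGGGGGGGGGGGGGGGGGGGGGGGGGGGGGGGGGGGGGGGGGGGGGGGGGGGGGGGGGGG


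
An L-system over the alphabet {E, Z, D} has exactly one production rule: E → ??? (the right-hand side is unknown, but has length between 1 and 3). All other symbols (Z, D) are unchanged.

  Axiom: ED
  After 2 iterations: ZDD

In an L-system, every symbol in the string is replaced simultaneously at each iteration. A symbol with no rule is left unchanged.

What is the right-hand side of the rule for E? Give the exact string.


Answer: ZD

Derivation:
Trying E → ZD:
  Step 0: ED
  Step 1: ZDD
  Step 2: ZDD
Matches the given result.


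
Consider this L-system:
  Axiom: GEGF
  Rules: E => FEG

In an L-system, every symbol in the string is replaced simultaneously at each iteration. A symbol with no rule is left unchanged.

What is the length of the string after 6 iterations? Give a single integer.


Answer: 16

Derivation:
Step 0: length = 4
Step 1: length = 6
Step 2: length = 8
Step 3: length = 10
Step 4: length = 12
Step 5: length = 14
Step 6: length = 16


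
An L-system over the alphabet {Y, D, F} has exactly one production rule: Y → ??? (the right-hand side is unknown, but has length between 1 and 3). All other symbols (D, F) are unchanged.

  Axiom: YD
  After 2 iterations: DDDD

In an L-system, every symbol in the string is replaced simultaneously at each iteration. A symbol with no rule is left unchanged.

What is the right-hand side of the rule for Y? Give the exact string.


Trying Y → DDD:
  Step 0: YD
  Step 1: DDDD
  Step 2: DDDD
Matches the given result.

Answer: DDD


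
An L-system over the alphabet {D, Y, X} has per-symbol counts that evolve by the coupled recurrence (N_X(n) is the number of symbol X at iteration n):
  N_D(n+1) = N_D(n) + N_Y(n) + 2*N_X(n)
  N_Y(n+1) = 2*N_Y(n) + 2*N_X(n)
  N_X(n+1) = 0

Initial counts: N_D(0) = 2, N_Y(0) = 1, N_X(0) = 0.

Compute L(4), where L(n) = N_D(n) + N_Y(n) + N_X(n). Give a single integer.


Step 0: N_D=2, N_Y=1, N_X=0, L=3
Step 1: N_D=3, N_Y=2, N_X=0, L=5
Step 2: N_D=5, N_Y=4, N_X=0, L=9
Step 3: N_D=9, N_Y=8, N_X=0, L=17
Step 4: N_D=17, N_Y=16, N_X=0, L=33

Answer: 33


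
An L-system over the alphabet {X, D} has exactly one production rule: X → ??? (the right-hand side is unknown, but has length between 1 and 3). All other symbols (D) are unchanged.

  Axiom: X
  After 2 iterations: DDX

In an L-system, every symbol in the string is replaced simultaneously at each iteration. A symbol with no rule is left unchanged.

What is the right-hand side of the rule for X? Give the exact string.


Answer: DX

Derivation:
Trying X → DX:
  Step 0: X
  Step 1: DX
  Step 2: DDX
Matches the given result.


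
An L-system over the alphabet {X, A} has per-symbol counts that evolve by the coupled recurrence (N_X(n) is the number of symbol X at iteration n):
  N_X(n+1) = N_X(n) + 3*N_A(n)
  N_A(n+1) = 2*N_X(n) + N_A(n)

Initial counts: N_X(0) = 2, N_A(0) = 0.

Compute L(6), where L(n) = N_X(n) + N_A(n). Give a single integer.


Step 0: N_X=2, N_A=0, L=2
Step 1: N_X=2, N_A=4, L=6
Step 2: N_X=14, N_A=8, L=22
Step 3: N_X=38, N_A=36, L=74
Step 4: N_X=146, N_A=112, L=258
Step 5: N_X=482, N_A=404, L=886
Step 6: N_X=1694, N_A=1368, L=3062

Answer: 3062


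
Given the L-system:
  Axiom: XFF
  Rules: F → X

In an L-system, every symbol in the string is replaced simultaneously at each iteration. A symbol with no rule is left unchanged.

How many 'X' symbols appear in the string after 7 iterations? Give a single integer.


Step 0: XFF  (1 'X')
Step 1: XXX  (3 'X')
Step 2: XXX  (3 'X')
Step 3: XXX  (3 'X')
Step 4: XXX  (3 'X')
Step 5: XXX  (3 'X')
Step 6: XXX  (3 'X')
Step 7: XXX  (3 'X')

Answer: 3


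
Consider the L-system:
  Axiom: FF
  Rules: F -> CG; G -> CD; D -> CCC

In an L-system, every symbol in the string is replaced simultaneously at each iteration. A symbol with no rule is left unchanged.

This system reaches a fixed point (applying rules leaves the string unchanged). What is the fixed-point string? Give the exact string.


Answer: CCCCCCCCCC

Derivation:
Step 0: FF
Step 1: CGCG
Step 2: CCDCCD
Step 3: CCCCCCCCCC
Step 4: CCCCCCCCCC  (unchanged — fixed point at step 3)


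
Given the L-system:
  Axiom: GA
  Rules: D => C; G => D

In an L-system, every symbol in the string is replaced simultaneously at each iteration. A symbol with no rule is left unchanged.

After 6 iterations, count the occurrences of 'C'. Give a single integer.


Step 0: GA  (0 'C')
Step 1: DA  (0 'C')
Step 2: CA  (1 'C')
Step 3: CA  (1 'C')
Step 4: CA  (1 'C')
Step 5: CA  (1 'C')
Step 6: CA  (1 'C')

Answer: 1


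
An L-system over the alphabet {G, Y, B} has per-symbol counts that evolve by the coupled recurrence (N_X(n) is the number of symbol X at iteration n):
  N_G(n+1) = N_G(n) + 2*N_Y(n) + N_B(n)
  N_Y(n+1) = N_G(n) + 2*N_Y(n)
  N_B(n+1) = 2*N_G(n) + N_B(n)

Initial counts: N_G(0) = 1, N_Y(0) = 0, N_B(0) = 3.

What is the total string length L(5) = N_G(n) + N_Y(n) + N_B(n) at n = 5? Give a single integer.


Step 0: N_G=1, N_Y=0, N_B=3, L=4
Step 1: N_G=4, N_Y=1, N_B=5, L=10
Step 2: N_G=11, N_Y=6, N_B=13, L=30
Step 3: N_G=36, N_Y=23, N_B=35, L=94
Step 4: N_G=117, N_Y=82, N_B=107, L=306
Step 5: N_G=388, N_Y=281, N_B=341, L=1010

Answer: 1010


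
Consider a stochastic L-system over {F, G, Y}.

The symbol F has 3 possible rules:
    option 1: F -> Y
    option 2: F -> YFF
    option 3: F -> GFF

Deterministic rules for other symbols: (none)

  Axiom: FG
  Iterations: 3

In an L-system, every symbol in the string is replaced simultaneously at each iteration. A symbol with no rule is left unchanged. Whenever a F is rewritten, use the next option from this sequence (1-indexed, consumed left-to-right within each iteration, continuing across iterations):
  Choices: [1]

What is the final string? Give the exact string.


Step 0: FG
Step 1: YG  (used choices [1])
Step 2: YG  (used choices [])
Step 3: YG  (used choices [])

Answer: YG


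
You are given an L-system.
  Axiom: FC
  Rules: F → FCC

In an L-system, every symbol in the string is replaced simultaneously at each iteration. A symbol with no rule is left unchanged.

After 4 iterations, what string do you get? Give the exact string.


Answer: FCCCCCCCCC

Derivation:
Step 0: FC
Step 1: FCCC
Step 2: FCCCCC
Step 3: FCCCCCCC
Step 4: FCCCCCCCCC


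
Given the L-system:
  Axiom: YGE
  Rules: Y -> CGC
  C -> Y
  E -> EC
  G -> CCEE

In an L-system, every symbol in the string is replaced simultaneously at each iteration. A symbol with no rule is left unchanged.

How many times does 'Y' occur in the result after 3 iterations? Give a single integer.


Step 0: YGE  (1 'Y')
Step 1: CGCCCEEEC  (0 'Y')
Step 2: YCCEEYYYECECECY  (5 'Y')
Step 3: CGCYYECECCGCCGCCGCECYECYECYCGC  (5 'Y')

Answer: 5


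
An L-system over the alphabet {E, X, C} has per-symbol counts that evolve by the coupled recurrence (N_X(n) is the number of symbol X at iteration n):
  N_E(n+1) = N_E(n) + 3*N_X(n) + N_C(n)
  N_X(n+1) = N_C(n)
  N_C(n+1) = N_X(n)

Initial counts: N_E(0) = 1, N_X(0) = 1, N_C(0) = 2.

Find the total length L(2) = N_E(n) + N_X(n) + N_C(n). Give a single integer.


Answer: 16

Derivation:
Step 0: N_E=1, N_X=1, N_C=2, L=4
Step 1: N_E=6, N_X=2, N_C=1, L=9
Step 2: N_E=13, N_X=1, N_C=2, L=16


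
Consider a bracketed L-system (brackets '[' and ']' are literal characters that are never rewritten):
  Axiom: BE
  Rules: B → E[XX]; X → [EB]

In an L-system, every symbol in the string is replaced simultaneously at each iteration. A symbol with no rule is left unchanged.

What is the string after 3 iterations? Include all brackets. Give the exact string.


Step 0: BE
Step 1: E[XX]E
Step 2: E[[EB][EB]]E
Step 3: E[[EE[XX]][EE[XX]]]E

Answer: E[[EE[XX]][EE[XX]]]E


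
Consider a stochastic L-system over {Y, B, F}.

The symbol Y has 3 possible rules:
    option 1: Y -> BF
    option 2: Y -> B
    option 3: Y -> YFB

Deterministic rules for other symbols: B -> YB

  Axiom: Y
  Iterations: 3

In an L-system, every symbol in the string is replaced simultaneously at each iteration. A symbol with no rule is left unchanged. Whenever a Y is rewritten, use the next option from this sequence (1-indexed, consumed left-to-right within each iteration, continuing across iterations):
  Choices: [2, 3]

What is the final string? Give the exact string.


Answer: YFBYB

Derivation:
Step 0: Y
Step 1: B  (used choices [2])
Step 2: YB  (used choices [])
Step 3: YFBYB  (used choices [3])


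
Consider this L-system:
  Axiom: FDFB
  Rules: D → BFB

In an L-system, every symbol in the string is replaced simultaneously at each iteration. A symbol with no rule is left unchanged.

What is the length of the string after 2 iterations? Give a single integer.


Answer: 6

Derivation:
Step 0: length = 4
Step 1: length = 6
Step 2: length = 6


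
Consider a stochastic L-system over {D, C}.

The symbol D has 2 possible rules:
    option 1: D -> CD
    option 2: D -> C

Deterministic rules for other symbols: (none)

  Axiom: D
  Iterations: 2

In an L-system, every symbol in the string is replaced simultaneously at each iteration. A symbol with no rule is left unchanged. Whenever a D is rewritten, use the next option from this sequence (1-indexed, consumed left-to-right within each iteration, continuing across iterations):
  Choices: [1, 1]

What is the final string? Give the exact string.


Step 0: D
Step 1: CD  (used choices [1])
Step 2: CCD  (used choices [1])

Answer: CCD


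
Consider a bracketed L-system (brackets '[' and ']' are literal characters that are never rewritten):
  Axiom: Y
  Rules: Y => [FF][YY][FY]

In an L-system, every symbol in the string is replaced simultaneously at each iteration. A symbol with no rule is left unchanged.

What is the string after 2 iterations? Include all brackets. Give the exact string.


Step 0: Y
Step 1: [FF][YY][FY]
Step 2: [FF][[FF][YY][FY][FF][YY][FY]][F[FF][YY][FY]]

Answer: [FF][[FF][YY][FY][FF][YY][FY]][F[FF][YY][FY]]


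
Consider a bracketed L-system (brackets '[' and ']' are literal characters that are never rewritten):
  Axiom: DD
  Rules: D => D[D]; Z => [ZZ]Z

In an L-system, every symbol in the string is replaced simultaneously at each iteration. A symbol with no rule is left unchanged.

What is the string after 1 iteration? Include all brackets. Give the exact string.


Step 0: DD
Step 1: D[D]D[D]

Answer: D[D]D[D]


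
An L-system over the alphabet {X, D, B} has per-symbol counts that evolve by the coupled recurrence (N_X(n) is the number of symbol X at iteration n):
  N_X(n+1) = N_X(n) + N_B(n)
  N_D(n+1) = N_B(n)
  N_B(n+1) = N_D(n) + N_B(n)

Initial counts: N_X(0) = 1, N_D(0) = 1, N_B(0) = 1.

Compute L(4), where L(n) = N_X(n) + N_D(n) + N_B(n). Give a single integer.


Answer: 25

Derivation:
Step 0: N_X=1, N_D=1, N_B=1, L=3
Step 1: N_X=2, N_D=1, N_B=2, L=5
Step 2: N_X=4, N_D=2, N_B=3, L=9
Step 3: N_X=7, N_D=3, N_B=5, L=15
Step 4: N_X=12, N_D=5, N_B=8, L=25


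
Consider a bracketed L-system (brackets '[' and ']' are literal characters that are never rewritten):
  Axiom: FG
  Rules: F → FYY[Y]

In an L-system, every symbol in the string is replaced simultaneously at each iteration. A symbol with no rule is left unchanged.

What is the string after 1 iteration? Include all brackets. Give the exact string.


Step 0: FG
Step 1: FYY[Y]G

Answer: FYY[Y]G


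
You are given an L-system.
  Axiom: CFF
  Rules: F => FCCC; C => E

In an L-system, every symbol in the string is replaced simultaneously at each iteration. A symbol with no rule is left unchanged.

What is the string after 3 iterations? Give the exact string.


Answer: EFCCCEEEEEEFCCCEEEEEE

Derivation:
Step 0: CFF
Step 1: EFCCCFCCC
Step 2: EFCCCEEEFCCCEEE
Step 3: EFCCCEEEEEEFCCCEEEEEE


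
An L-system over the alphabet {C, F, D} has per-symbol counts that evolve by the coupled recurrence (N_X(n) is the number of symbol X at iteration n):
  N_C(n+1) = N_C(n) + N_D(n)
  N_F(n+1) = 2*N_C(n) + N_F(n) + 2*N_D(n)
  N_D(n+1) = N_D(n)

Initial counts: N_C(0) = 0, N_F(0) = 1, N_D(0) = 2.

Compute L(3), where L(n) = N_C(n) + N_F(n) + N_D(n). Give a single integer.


Step 0: N_C=0, N_F=1, N_D=2, L=3
Step 1: N_C=2, N_F=5, N_D=2, L=9
Step 2: N_C=4, N_F=13, N_D=2, L=19
Step 3: N_C=6, N_F=25, N_D=2, L=33

Answer: 33


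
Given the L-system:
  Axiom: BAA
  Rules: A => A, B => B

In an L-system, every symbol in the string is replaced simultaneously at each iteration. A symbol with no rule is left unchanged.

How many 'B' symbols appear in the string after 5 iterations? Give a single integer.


Answer: 1

Derivation:
Step 0: BAA  (1 'B')
Step 1: BAA  (1 'B')
Step 2: BAA  (1 'B')
Step 3: BAA  (1 'B')
Step 4: BAA  (1 'B')
Step 5: BAA  (1 'B')


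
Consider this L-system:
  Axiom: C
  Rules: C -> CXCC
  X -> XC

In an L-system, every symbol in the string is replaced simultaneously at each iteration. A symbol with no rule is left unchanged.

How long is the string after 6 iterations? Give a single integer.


Answer: 1912

Derivation:
Step 0: length = 1
Step 1: length = 4
Step 2: length = 14
Step 3: length = 48
Step 4: length = 164
Step 5: length = 560
Step 6: length = 1912


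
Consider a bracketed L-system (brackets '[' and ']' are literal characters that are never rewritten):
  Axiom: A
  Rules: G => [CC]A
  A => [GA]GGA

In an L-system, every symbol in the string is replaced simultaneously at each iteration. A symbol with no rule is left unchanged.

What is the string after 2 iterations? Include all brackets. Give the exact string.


Answer: [[CC]A[GA]GGA][CC]A[CC]A[GA]GGA

Derivation:
Step 0: A
Step 1: [GA]GGA
Step 2: [[CC]A[GA]GGA][CC]A[CC]A[GA]GGA


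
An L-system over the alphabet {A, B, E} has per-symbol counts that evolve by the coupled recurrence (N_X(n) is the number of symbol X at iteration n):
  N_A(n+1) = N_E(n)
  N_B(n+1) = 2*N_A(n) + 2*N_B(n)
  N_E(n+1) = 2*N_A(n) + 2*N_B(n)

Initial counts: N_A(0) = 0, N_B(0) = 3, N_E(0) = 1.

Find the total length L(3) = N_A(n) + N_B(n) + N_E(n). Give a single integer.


Answer: 94

Derivation:
Step 0: N_A=0, N_B=3, N_E=1, L=4
Step 1: N_A=1, N_B=6, N_E=6, L=13
Step 2: N_A=6, N_B=14, N_E=14, L=34
Step 3: N_A=14, N_B=40, N_E=40, L=94


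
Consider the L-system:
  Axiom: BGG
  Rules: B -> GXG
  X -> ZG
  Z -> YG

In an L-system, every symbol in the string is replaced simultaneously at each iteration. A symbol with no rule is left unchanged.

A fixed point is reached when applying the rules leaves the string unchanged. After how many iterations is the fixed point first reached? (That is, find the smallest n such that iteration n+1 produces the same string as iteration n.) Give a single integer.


Answer: 3

Derivation:
Step 0: BGG
Step 1: GXGGG
Step 2: GZGGGG
Step 3: GYGGGGG
Step 4: GYGGGGG  (unchanged — fixed point at step 3)


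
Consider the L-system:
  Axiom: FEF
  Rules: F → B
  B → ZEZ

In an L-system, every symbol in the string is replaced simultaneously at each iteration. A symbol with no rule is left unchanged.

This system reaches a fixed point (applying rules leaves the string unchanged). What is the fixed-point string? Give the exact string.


Step 0: FEF
Step 1: BEB
Step 2: ZEZEZEZ
Step 3: ZEZEZEZ  (unchanged — fixed point at step 2)

Answer: ZEZEZEZ


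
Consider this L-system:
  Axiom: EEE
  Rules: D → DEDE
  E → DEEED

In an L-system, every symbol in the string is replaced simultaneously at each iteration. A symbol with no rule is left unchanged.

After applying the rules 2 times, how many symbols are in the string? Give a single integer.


Answer: 69

Derivation:
Step 0: length = 3
Step 1: length = 15
Step 2: length = 69


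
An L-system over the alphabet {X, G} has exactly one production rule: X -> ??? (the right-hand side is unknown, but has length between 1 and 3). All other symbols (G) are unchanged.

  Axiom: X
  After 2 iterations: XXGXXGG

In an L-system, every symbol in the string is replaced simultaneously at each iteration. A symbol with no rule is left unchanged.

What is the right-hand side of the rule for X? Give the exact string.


Trying X -> XXG:
  Step 0: X
  Step 1: XXG
  Step 2: XXGXXGG
Matches the given result.

Answer: XXG


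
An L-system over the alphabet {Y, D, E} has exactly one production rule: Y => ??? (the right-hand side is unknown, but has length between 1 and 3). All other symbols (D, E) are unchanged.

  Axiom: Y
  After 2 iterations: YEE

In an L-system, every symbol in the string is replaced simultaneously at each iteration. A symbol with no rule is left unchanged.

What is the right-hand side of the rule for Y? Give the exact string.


Trying Y => YE:
  Step 0: Y
  Step 1: YE
  Step 2: YEE
Matches the given result.

Answer: YE


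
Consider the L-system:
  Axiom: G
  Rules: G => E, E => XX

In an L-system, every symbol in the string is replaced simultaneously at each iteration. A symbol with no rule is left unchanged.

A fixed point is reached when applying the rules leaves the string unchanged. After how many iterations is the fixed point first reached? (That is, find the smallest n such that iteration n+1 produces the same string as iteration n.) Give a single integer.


Step 0: G
Step 1: E
Step 2: XX
Step 3: XX  (unchanged — fixed point at step 2)

Answer: 2


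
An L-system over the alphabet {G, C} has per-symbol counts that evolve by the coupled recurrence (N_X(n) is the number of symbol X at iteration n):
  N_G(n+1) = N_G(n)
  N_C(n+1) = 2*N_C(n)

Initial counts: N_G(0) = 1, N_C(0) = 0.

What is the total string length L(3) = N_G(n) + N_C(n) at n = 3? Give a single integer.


Step 0: N_G=1, N_C=0, L=1
Step 1: N_G=1, N_C=0, L=1
Step 2: N_G=1, N_C=0, L=1
Step 3: N_G=1, N_C=0, L=1

Answer: 1


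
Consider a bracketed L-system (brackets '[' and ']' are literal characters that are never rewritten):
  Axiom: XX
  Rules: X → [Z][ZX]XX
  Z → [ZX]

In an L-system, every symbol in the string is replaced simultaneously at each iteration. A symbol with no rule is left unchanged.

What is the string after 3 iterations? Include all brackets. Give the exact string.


Answer: [[[ZX][Z][ZX]XX]][[[ZX][Z][ZX]XX][[ZX]][[ZX][Z][ZX]XX][Z][ZX]XX[Z][ZX]XX][[ZX]][[ZX][Z][ZX]XX][Z][ZX]XX[Z][ZX]XX[[ZX]][[ZX][Z][ZX]XX][Z][ZX]XX[Z][ZX]XX[[[ZX][Z][ZX]XX]][[[ZX][Z][ZX]XX][[ZX]][[ZX][Z][ZX]XX][Z][ZX]XX[Z][ZX]XX][[ZX]][[ZX][Z][ZX]XX][Z][ZX]XX[Z][ZX]XX[[ZX]][[ZX][Z][ZX]XX][Z][ZX]XX[Z][ZX]XX

Derivation:
Step 0: XX
Step 1: [Z][ZX]XX[Z][ZX]XX
Step 2: [[ZX]][[ZX][Z][ZX]XX][Z][ZX]XX[Z][ZX]XX[[ZX]][[ZX][Z][ZX]XX][Z][ZX]XX[Z][ZX]XX
Step 3: [[[ZX][Z][ZX]XX]][[[ZX][Z][ZX]XX][[ZX]][[ZX][Z][ZX]XX][Z][ZX]XX[Z][ZX]XX][[ZX]][[ZX][Z][ZX]XX][Z][ZX]XX[Z][ZX]XX[[ZX]][[ZX][Z][ZX]XX][Z][ZX]XX[Z][ZX]XX[[[ZX][Z][ZX]XX]][[[ZX][Z][ZX]XX][[ZX]][[ZX][Z][ZX]XX][Z][ZX]XX[Z][ZX]XX][[ZX]][[ZX][Z][ZX]XX][Z][ZX]XX[Z][ZX]XX[[ZX]][[ZX][Z][ZX]XX][Z][ZX]XX[Z][ZX]XX


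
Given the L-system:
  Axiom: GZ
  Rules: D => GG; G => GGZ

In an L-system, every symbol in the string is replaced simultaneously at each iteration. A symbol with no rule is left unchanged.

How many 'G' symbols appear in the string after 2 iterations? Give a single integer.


Answer: 4

Derivation:
Step 0: GZ  (1 'G')
Step 1: GGZZ  (2 'G')
Step 2: GGZGGZZZ  (4 'G')
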